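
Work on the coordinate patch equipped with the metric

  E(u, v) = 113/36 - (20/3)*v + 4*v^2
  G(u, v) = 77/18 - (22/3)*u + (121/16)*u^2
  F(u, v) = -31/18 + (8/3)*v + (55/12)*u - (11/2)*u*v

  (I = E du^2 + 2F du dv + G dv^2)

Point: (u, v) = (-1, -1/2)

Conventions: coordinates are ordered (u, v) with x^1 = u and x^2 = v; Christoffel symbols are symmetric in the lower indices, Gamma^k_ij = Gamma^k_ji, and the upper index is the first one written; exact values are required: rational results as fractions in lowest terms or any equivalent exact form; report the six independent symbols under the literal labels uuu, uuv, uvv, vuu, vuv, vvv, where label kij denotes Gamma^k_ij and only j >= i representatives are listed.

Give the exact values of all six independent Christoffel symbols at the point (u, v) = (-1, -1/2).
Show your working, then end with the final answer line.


E = 269/36, F = -187/18, G = 2761/144 at the point
E_u = 0, E_v = -32/3, F_u = 22/3, F_v = 49/6, G_u = -539/24, G_v = 0
EG - F^2 = 183205/5184;  g^inv = (5184/183205) * [[2761/144, 187/18], [187/18, 269/36]]
first-kind symbols [ij,l] = (1/2)(d_i g_jl + d_j g_il - d_l g_ij): [uu,u] = E_u/2 = 0, [uu,v] = F_u - E_v/2 = 38/3, [uv,u] = E_v/2 = -16/3, [uv,v] = G_u/2 = -539/48, [vv,u] = F_v - G_u/2 = 931/48, [vv,v] = G_v/2 = 0
Gamma^u_ij = (G*[ij,u] - F*[ij,v])/(EG - F^2), Gamma^v_ij = (E*[ij,v] - F*[ij,u])/(EG - F^2)

Answer: Gamma_uuu = 62016/16655, Gamma_uuv = -20634/3331, Gamma_uvv = 701043/66620, Gamma_vuu = 490656/183205, Gamma_vuv = -13131/3331, Gamma_vvv = 94962/16655


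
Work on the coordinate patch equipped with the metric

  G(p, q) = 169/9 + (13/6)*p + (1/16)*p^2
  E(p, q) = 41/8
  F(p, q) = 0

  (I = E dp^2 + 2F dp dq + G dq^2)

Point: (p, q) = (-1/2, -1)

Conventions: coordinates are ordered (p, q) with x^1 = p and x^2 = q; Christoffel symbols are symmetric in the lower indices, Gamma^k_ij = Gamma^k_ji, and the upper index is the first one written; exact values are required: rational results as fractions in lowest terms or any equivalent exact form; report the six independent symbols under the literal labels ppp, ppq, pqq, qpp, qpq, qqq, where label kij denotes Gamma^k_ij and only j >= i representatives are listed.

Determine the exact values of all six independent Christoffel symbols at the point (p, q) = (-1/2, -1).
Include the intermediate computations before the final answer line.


E = 41/8, F = 0, G = 10201/576 at the point
E_p = 0, E_q = 0, F_p = 0, F_q = 0, G_p = 101/48, G_q = 0
EG - F^2 = 418241/4608;  g^inv = (4608/418241) * [[10201/576, 0], [0, 41/8]]
first-kind symbols [ij,l] = (1/2)(d_i g_jl + d_j g_il - d_l g_ij): [pp,p] = E_p/2 = 0, [pp,q] = F_p - E_q/2 = 0, [pq,p] = E_q/2 = 0, [pq,q] = G_p/2 = 101/96, [qq,p] = F_q - G_p/2 = -101/96, [qq,q] = G_q/2 = 0
Gamma^p_ij = (G*[ij,p] - F*[ij,q])/(EG - F^2), Gamma^q_ij = (E*[ij,q] - F*[ij,p])/(EG - F^2)

Answer: Gamma_ppp = 0, Gamma_ppq = 0, Gamma_pqq = -101/492, Gamma_qpp = 0, Gamma_qpq = 6/101, Gamma_qqq = 0


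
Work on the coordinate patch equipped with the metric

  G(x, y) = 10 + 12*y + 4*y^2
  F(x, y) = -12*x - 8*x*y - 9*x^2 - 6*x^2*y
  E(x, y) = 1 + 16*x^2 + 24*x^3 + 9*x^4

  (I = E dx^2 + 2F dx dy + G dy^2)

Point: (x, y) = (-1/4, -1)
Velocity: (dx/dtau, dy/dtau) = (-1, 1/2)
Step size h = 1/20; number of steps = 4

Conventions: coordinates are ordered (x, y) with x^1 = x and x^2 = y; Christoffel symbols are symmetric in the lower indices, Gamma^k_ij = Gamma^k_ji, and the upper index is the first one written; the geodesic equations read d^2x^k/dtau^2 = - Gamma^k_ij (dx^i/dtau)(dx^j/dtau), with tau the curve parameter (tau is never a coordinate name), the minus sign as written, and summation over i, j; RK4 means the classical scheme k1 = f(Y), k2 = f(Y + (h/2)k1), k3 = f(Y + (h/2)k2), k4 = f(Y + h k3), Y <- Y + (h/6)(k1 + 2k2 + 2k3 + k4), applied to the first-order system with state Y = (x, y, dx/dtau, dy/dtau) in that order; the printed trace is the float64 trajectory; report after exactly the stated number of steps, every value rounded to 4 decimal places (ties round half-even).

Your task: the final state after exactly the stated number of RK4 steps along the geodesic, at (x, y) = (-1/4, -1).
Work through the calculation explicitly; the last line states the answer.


f(Y) = (dx/dtau, dy/dtau, -Gamma^x_ij Y'^i Y'^j, -Gamma^y_ij Y'^i Y'^j) with the Gammas evaluated at the stage position; h = 0.050000; intermediate values shown to 6 dp
step 0: x = -0.2500, y = -1.0000, dx/dtau = -1.0000, dy/dtau = 0.5000
step 1:
  k1: at (x, y) = (-0.250000, -1.000000), (dx/dtau, dy/dtau) = (-1.000000, 0.500000); Gamma_xxx = -0.763583, Gamma_xxy = 0.000000, Gamma_xyy = 0.610866, Gamma_yxx = -0.939794, Gamma_yxy = 0.000000, Gamma_yyy = 0.751836; k1 = (-1.000000, 0.500000, 0.610866, 0.751836)
  k2: at (x, y) = (-0.275000, -0.987500), (dx/dtau, dy/dtau) = (-0.984728, 0.518796); Gamma_xxx = -0.729422, Gamma_xxy = 0.000000, Gamma_xyy = 0.620785, Gamma_yxx = -0.856301, Gamma_yxy = 0.000000, Gamma_yyy = 0.728767; k2 = (-0.984728, 0.518796, 0.540229, 0.634199)
  k3: at (x, y) = (-0.274618, -0.987030), (dx/dtau, dy/dtau) = (-0.986494, 0.515855); Gamma_xxx = -0.729289, Gamma_xxy = 0.000000, Gamma_xyy = 0.620067, Gamma_yxx = -0.857811, Gamma_yxy = 0.000000, Gamma_yyy = 0.729341; k3 = (-0.986494, 0.515855, 0.544719, 0.640715)
  k4: at (x, y) = (-0.299325, -0.974207), (dx/dtau, dy/dtau) = (-0.972764, 0.532036); Gamma_xxx = -0.689526, Gamma_xxy = 0.000000, Gamma_xyy = 0.625689, Gamma_yxx = -0.780921, Gamma_yxy = 0.000000, Gamma_yyy = 0.708623; k4 = (-0.972764, 0.532036, 0.475369, 0.538378)
  Y <- Y + (h/6)(k1 + 2k2 + 2k3 + k4): x = -0.2993, y = -0.9742, dx/dtau = -0.9729, dy/dtau = 0.5320
step 2:
  k1: at (x, y) = (-0.299293, -0.974156), (dx/dtau, dy/dtau) = (-0.972866, 0.532000); Gamma_xxx = -0.689512, Gamma_xxy = 0.000000, Gamma_xyy = 0.625624, Gamma_yxx = -0.781041, Gamma_yxy = 0.000000, Gamma_yyy = 0.708671; k1 = (-0.972866, 0.532000, 0.475534, 0.538658)
  k2: at (x, y) = (-0.323615, -0.960856), (dx/dtau, dy/dtau) = (-0.960977, 0.545467); Gamma_xxx = -0.645948, Gamma_xxy = 0.000000, Gamma_xyy = 0.627649, Gamma_yxx = -0.710530, Gamma_yxy = 0.000000, Gamma_yyy = 0.690402; k2 = (-0.960977, 0.545467, 0.409771, 0.450741)
  k3: at (x, y) = (-0.323318, -0.960519), (dx/dtau, dy/dtau) = (-0.962621, 0.543269); Gamma_xxx = -0.646052, Gamma_xxy = 0.000000, Gamma_xyy = 0.627207, Gamma_yxx = -0.711532, Gamma_yxy = 0.000000, Gamma_yyy = 0.690777; k3 = (-0.962621, 0.543269, 0.413543, 0.455458)
  k4: at (x, y) = (-0.347424, -0.946992), (dx/dtau, dy/dtau) = (-0.952188, 0.554773); Gamma_xxx = -0.600235, Gamma_xxy = 0.000000, Gamma_xyy = 0.626729, Gamma_yxx = -0.646047, Gamma_yxy = 0.000000, Gamma_yyy = 0.674563; k4 = (-0.952188, 0.554773, 0.351320, 0.378134)
  Y <- Y + (h/6)(k1 + 2k2 + 2k3 + k4): x = -0.3474, y = -0.9470, dx/dtau = -0.9523, dy/dtau = 0.5547
step 3:
  k1: at (x, y) = (-0.347396, -0.946953), (dx/dtau, dy/dtau) = (-0.952253, 0.554744); Gamma_xxx = -0.600247, Gamma_xxy = 0.000000, Gamma_xyy = 0.626684, Gamma_yxx = -0.646140, Gamma_yxy = 0.000000, Gamma_yyy = 0.674599; k1 = (-0.952253, 0.554744, 0.351439, 0.378309)
  k2: at (x, y) = (-0.371202, -0.933085), (dx/dtau, dy/dtau) = (-0.943467, 0.564201); Gamma_xxx = -0.553198, Gamma_xxy = 0.000000, Gamma_xyy = 0.624099, Gamma_yxx = -0.585413, Gamma_yxy = 0.000000, Gamma_yyy = 0.660443; k2 = (-0.943467, 0.564201, 0.293753, 0.310860)
  k3: at (x, y) = (-0.370982, -0.932848), (dx/dtau, dy/dtau) = (-0.944909, 0.562515); Gamma_xxx = -0.553369, Gamma_xxy = 0.000000, Gamma_xyy = 0.623828, Gamma_yxx = -0.586052, Gamma_yxy = 0.000000, Gamma_yyy = 0.660673; k3 = (-0.944909, 0.562515, 0.296684, 0.314207)
  k4: at (x, y) = (-0.394641, -0.918828), (dx/dtau, dy/dtau) = (-0.937419, 0.570454); Gamma_xxx = -0.505805, Gamma_xxy = 0.000000, Gamma_xyy = 0.619800, Gamma_yxx = -0.529019, Gamma_yxy = 0.000000, Gamma_yyy = 0.648246; k4 = (-0.937419, 0.570454, 0.242784, 0.253927)
  Y <- Y + (h/6)(k1 + 2k2 + 2k3 + k4): x = -0.3946, y = -0.9188, dx/dtau = -0.9375, dy/dtau = 0.5704
step 4:
  k1: at (x, y) = (-0.394616, -0.918798), (dx/dtau, dy/dtau) = (-0.937461, 0.570430); Gamma_xxx = -0.505827, Gamma_xxy = 0.000000, Gamma_xyy = 0.619770, Gamma_yxx = -0.529088, Gamma_yxy = 0.000000, Gamma_yyy = 0.648271; k1 = (-0.937461, 0.570430, 0.242870, 0.254039)
  k2: at (x, y) = (-0.418052, -0.904537), (dx/dtau, dy/dtau) = (-0.931389, 0.576781); Gamma_xxx = -0.458330, Gamma_xxy = 0.000000, Gamma_xyy = 0.614512, Gamma_yxx = -0.475506, Gamma_yxy = 0.000000, Gamma_yyy = 0.637542; k2 = (-0.931389, 0.576781, 0.193161, 0.200400)
  k3: at (x, y) = (-0.417900, -0.904379), (dx/dtau, dy/dtau) = (-0.932632, 0.575440); Gamma_xxx = -0.458490, Gamma_xxy = 0.000000, Gamma_xyy = 0.614352, Gamma_yxx = -0.475893, Gamma_yxy = 0.000000, Gamma_yyy = 0.637671; k3 = (-0.932632, 0.575440, 0.195364, 0.202780)
  k4: at (x, y) = (-0.441247, -0.890026), (dx/dtau, dy/dtau) = (-0.927693, 0.580569); Gamma_xxx = -0.411349, Gamma_xxy = 0.000000, Gamma_xyy = 0.608272, Gamma_yxx = -0.424953, Gamma_yxy = 0.000000, Gamma_yyy = 0.628389; k4 = (-0.927693, 0.580569, 0.148988, 0.153915)
  Y <- Y + (h/6)(k1 + 2k2 + 2k3 + k4): x = -0.4412, y = -0.8900, dx/dtau = -0.9277, dy/dtau = 0.5805

Answer: x = -0.4412, y = -0.8900, dx/dtau = -0.9277, dy/dtau = 0.5805


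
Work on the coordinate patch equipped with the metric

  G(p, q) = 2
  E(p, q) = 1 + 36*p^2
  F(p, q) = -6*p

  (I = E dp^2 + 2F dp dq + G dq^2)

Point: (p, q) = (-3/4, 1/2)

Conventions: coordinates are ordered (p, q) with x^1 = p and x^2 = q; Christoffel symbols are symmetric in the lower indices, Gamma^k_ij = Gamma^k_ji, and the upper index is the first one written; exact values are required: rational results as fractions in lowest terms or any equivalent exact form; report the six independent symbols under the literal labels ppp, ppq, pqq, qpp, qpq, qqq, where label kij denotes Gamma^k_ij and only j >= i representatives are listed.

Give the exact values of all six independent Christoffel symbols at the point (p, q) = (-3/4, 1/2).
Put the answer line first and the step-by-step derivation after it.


Answer: Gamma_ppp = -108/89, Gamma_ppq = 0, Gamma_pqq = 0, Gamma_qpp = -24/89, Gamma_qpq = 0, Gamma_qqq = 0

E = 85/4, F = 9/2, G = 2 at the point
E_p = -54, E_q = 0, F_p = -6, F_q = 0, G_p = 0, G_q = 0
EG - F^2 = 89/4;  g^inv = (4/89) * [[2, -9/2], [-9/2, 85/4]]
first-kind symbols [ij,l] = (1/2)(d_i g_jl + d_j g_il - d_l g_ij): [pp,p] = E_p/2 = -27, [pp,q] = F_p - E_q/2 = -6, [pq,p] = E_q/2 = 0, [pq,q] = G_p/2 = 0, [qq,p] = F_q - G_p/2 = 0, [qq,q] = G_q/2 = 0
Gamma^p_ij = (G*[ij,p] - F*[ij,q])/(EG - F^2), Gamma^q_ij = (E*[ij,q] - F*[ij,p])/(EG - F^2)


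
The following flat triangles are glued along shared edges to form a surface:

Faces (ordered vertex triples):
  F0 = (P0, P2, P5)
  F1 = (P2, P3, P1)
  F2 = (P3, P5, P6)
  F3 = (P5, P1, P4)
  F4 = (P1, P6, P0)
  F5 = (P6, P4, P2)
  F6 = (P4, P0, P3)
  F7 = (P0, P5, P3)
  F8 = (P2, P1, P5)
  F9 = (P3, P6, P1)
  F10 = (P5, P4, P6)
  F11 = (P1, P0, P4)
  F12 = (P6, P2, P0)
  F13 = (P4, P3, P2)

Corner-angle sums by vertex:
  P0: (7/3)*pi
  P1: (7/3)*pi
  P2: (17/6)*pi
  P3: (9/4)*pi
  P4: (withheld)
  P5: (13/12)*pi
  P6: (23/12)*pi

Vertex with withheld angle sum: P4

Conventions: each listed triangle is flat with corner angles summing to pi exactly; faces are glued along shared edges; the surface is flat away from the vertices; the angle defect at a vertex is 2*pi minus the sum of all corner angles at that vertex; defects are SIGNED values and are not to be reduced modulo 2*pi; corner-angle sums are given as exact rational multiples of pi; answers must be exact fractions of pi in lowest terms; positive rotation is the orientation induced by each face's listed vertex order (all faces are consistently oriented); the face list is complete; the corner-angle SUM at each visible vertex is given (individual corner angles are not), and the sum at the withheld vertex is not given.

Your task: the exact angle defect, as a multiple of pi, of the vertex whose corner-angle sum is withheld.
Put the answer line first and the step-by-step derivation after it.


Answer: defect(P4) = (3/4)*pi

V = 7, E = 21, F = 14; chi = V - E + F = 0
Gauss-Bonnet: total defect = 2*pi*chi = 0; visible defects sum to (-3/4)*pi


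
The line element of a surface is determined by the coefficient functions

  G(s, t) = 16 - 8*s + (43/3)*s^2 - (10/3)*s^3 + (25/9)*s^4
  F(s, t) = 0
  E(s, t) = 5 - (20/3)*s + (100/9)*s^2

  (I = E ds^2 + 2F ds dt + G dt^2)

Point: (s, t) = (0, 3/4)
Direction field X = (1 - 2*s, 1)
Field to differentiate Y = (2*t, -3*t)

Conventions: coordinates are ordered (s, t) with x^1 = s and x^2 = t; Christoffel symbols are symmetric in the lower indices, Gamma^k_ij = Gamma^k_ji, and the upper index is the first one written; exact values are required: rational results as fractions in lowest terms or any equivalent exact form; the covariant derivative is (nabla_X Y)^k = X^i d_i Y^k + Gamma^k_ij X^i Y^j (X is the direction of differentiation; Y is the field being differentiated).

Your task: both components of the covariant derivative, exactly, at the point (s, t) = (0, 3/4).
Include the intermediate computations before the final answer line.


E = 5, F = 0, G = 16 at the point
E_s = -20/3, E_t = 0, F_s = 0, F_t = 0, G_s = -8, G_t = 0
EG - F^2 = 80;  g^inv = (1/80) * [[16, 0], [0, 5]]
first-kind symbols [ij,l] = (1/2)(d_i g_jl + d_j g_il - d_l g_ij): [ss,s] = E_s/2 = -10/3, [ss,t] = F_s - E_t/2 = 0, [st,s] = E_t/2 = 0, [st,t] = G_s/2 = -4, [tt,s] = F_t - G_s/2 = 4, [tt,t] = G_t/2 = 0
Gamma^s_ij = (G*[ij,s] - F*[ij,t])/(EG - F^2), Gamma^t_ij = (E*[ij,t] - F*[ij,s])/(EG - F^2)
Gamma_sss = -2/3, Gamma_sst = 0, Gamma_stt = 4/5, Gamma_tss = 0, Gamma_tst = -1/4, Gamma_ttt = 0
X = (1, 1), Y = (3/2, -9/4) at the point

Answer: (nabla_X Y)^s = -4/5, (nabla_X Y)^t = -45/16


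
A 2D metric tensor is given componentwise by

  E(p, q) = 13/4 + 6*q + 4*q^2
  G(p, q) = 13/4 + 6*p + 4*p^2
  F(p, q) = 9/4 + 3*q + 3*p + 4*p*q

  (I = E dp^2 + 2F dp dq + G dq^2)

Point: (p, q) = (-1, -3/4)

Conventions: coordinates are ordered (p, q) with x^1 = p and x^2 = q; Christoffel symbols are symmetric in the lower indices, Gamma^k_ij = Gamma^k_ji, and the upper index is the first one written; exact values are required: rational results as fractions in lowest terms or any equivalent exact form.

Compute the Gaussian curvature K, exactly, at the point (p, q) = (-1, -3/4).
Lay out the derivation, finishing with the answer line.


E = 1, F = 0, G = 5/4, EG - F^2 = 5/4 at the point
E_p = 0, E_q = 0, F_p = 0, F_q = -1, G_p = -2, G_q = 0
E_qq = 8, F_pq = 4, G_pp = 8
Brioschi: K = (det M1 - det M2) / (EG - F^2)^2 with the standard first/second-derivative matrices M1, M2.
M1 = [[-E_qq/2 + F_pq - G_pp/2, E_p/2, F_p - E_q/2], [F_q - G_p/2, E, F], [G_q/2, F, G]] = [[-4, 0, 0], [0, 1, 0], [0, 0, 5/4]]; det M1 = -5
M2 = [[0, E_q/2, G_p/2], [E_q/2, E, F], [G_p/2, F, G]] = [[0, 0, -1], [0, 1, 0], [-1, 0, 5/4]]; det M2 = -1
det M1 - det M2 = -4; K = -4 / (5/4)^2 = -64/25

Answer: K = -64/25


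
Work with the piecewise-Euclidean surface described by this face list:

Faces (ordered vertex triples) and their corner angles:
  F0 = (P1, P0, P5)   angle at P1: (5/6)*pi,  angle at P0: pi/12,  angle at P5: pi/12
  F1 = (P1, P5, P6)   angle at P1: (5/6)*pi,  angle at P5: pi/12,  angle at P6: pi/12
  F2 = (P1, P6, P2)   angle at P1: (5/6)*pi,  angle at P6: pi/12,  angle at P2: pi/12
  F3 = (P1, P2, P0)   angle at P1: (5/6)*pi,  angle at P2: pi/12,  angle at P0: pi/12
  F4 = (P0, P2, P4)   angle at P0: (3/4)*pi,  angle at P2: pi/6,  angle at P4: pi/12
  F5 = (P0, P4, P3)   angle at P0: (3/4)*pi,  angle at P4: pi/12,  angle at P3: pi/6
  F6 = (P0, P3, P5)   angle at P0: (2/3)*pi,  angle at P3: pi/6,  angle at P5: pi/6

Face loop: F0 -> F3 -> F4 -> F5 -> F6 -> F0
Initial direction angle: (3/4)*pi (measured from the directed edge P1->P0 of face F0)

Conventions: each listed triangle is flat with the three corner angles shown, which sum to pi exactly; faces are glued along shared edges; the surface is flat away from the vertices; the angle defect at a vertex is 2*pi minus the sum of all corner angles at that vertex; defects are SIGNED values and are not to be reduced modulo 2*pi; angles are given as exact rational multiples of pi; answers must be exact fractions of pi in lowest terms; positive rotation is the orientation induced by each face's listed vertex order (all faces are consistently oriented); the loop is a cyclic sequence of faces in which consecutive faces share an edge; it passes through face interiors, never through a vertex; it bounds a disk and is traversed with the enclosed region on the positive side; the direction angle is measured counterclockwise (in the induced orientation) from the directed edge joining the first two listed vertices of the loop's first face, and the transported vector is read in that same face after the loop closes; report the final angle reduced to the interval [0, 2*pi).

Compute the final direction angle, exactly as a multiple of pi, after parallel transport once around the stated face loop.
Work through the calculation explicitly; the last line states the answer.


enclosed vertex P0: corner angles sum to (7/3)*pi, defect = 2*pi - (7/3)*pi = -pi/3
holonomy = initial angle + sum of enclosed defects (mod 2*pi), positive in the induced orientation
final angle = (3/4)*pi - pi/3 = (5/12)*pi (mod 2*pi)

Answer: final direction angle = (5/12)*pi


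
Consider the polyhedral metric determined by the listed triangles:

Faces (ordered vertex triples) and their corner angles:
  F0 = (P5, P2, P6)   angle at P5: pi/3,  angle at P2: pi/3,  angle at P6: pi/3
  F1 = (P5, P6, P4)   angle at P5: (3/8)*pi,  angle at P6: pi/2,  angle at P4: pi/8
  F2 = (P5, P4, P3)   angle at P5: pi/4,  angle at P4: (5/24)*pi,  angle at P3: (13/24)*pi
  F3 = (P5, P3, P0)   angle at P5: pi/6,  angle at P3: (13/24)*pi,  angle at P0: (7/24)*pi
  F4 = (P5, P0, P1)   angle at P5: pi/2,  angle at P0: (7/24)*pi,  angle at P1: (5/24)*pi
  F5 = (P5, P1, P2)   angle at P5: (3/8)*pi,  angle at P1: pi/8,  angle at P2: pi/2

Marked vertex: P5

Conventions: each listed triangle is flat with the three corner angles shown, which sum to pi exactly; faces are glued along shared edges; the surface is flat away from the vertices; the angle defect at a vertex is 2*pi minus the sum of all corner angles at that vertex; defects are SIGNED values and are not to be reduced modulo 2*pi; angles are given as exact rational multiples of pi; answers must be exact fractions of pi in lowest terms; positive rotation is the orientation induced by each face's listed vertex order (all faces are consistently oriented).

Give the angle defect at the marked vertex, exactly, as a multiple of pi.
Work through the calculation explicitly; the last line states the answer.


Sum of corner angles at P5: 2*pi
defect = 2*pi - 2*pi

Answer: defect(P5) = 0


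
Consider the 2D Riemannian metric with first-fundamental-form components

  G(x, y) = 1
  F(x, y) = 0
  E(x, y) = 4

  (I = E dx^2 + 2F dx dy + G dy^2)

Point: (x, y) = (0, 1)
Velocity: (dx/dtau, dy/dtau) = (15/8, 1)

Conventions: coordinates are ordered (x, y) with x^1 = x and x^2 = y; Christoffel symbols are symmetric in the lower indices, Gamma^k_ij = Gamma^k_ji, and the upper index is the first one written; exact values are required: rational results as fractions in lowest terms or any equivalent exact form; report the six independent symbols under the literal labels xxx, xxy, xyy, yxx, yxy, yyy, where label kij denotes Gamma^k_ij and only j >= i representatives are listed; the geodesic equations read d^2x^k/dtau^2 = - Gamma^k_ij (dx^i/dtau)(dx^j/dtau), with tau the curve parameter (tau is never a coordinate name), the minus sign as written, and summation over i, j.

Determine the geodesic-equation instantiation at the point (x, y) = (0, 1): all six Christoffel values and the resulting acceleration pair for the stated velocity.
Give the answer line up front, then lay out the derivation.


Answer: Gamma_xxx = 0, Gamma_xxy = 0, Gamma_xyy = 0, Gamma_yxx = 0, Gamma_yxy = 0, Gamma_yyy = 0; accelerations (d^2x/dtau^2, d^2y/dtau^2) = (0, 0)

E = 4, F = 0, G = 1 at the point
E_x = 0, E_y = 0, F_x = 0, F_y = 0, G_x = 0, G_y = 0
EG - F^2 = 4;  g^inv = (1/4) * [[1, 0], [0, 4]]
first-kind symbols [ij,l] = (1/2)(d_i g_jl + d_j g_il - d_l g_ij): [xx,x] = E_x/2 = 0, [xx,y] = F_x - E_y/2 = 0, [xy,x] = E_y/2 = 0, [xy,y] = G_x/2 = 0, [yy,x] = F_y - G_x/2 = 0, [yy,y] = G_y/2 = 0
Gamma^x_ij = (G*[ij,x] - F*[ij,y])/(EG - F^2), Gamma^y_ij = (E*[ij,y] - F*[ij,x])/(EG - F^2)
Gamma_xxx = 0, Gamma_xxy = 0, Gamma_xyy = 0, Gamma_yxx = 0, Gamma_yxy = 0, Gamma_yyy = 0
d^2x/dtau^2 = -(Gamma_xxx*(15/8)^2 + 2*Gamma_xxy*(15/8)*(1) + Gamma_xyy*(1)^2) = 0
d^2y/dtau^2 = -(Gamma_yxx*(15/8)^2 + 2*Gamma_yxy*(15/8)*(1) + Gamma_yyy*(1)^2) = 0


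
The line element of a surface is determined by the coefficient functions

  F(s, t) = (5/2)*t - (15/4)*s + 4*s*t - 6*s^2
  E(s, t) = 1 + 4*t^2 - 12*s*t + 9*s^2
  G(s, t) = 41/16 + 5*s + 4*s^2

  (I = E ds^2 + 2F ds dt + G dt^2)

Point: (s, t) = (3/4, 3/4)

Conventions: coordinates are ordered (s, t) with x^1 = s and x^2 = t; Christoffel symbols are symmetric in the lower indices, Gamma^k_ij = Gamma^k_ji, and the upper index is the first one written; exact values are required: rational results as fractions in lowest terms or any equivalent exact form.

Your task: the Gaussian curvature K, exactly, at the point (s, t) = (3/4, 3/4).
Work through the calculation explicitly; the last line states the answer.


E = 25/16, F = -33/16, G = 137/16, EG - F^2 = 73/8 at the point
E_s = 9/2, E_t = -3, F_s = -39/4, F_t = 11/2, G_s = 11, G_t = 0
E_tt = 8, F_st = 4, G_ss = 8
Apply the Brioschi formula K = (det M1 - det M2)/(EG - F^2)^2 over the derivative matrices of E, F, G.
M1 = [[-E_tt/2 + F_st - G_ss/2, E_s/2, F_s - E_t/2], [F_t - G_s/2, E, F], [G_t/2, F, G]] = [[-4, 9/4, -33/4], [0, 25/16, -33/16], [0, -33/16, 137/16]]; det M1 = -73/2
M2 = [[0, E_t/2, G_s/2], [E_t/2, E, F], [G_s/2, F, G]] = [[0, -3/2, 11/2], [-3/2, 25/16, -33/16], [11/2, -33/16, 137/16]]; det M2 = -65/2
det M1 - det M2 = -4; K = -4 / (73/8)^2 = -256/5329

Answer: K = -256/5329


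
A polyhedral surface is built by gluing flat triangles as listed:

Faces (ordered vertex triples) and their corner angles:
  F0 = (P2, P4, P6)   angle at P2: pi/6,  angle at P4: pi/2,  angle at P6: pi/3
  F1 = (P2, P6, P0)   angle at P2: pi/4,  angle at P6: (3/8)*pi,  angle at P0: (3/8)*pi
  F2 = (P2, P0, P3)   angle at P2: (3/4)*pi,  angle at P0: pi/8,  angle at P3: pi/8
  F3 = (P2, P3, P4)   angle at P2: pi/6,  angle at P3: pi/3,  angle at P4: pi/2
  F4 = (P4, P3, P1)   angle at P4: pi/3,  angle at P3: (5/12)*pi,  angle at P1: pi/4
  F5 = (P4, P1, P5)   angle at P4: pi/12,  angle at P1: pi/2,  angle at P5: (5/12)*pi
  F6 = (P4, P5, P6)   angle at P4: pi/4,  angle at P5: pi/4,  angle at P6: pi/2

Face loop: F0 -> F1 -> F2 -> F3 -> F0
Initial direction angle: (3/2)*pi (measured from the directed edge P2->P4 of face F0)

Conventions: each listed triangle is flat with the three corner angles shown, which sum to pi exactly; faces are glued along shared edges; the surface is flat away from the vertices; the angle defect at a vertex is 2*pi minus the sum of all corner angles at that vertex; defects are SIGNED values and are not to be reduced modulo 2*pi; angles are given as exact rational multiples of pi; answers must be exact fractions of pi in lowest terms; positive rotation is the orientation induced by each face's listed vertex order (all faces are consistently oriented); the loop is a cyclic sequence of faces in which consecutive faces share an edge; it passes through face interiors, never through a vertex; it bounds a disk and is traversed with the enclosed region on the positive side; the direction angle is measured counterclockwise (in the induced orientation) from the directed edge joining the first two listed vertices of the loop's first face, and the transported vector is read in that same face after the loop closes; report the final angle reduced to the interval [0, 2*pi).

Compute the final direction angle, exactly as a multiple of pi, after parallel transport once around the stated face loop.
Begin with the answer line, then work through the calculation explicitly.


Answer: final direction angle = pi/6

enclosed vertex P2: corner angles sum to (4/3)*pi, defect = 2*pi - (4/3)*pi = (2/3)*pi
transport around the loop rotates by the sum of enclosed defects; add to the initial angle mod 2*pi
final angle = (3/2)*pi + (2/3)*pi = pi/6 (mod 2*pi)


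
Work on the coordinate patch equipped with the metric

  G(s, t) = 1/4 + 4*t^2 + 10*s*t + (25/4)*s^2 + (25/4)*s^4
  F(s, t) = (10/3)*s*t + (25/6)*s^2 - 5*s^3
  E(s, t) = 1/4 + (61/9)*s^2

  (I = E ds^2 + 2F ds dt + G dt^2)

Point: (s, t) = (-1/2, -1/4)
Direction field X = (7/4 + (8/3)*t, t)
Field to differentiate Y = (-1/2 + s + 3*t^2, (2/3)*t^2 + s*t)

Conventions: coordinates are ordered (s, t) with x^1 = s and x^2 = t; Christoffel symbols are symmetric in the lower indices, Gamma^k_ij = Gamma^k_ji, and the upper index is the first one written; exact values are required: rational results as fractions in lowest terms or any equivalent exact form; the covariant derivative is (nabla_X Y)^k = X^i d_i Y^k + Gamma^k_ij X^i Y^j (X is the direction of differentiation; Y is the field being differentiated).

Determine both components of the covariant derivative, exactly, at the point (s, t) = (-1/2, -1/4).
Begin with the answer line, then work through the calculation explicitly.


Answer: (nabla_X Y)^s = 54469/52720, (nabla_X Y)^t = 13291/7908

E = 35/18, F = 25/12, G = 237/64 at the point
E_s = -61/9, E_t = 0, F_s = -35/4, F_t = -5/3, G_s = -95/8, G_t = -7
EG - F^2 = 3295/1152;  g^inv = (1152/3295) * [[237/64, -25/12], [-25/12, 35/18]]
first-kind symbols [ij,l] = (1/2)(d_i g_jl + d_j g_il - d_l g_ij): [ss,s] = E_s/2 = -61/18, [ss,t] = F_s - E_t/2 = -35/4, [st,s] = E_t/2 = 0, [st,t] = G_s/2 = -95/16, [tt,s] = F_t - G_s/2 = 205/48, [tt,t] = G_t/2 = -7/2
Gamma^s_ij = (G*[ij,s] - F*[ij,t])/(EG - F^2), Gamma^t_ij = (E*[ij,t] - F*[ij,s])/(EG - F^2)
Gamma_sss = 6543/3295, Gamma_sst = 2850/659, Gamma_stt = 42591/5272, Gamma_tss = -6880/1977, Gamma_tst = -2660/659, Gamma_ttt = -3618/659
X = (13/12, -1/4), Y = (-13/16, 1/6) at the point


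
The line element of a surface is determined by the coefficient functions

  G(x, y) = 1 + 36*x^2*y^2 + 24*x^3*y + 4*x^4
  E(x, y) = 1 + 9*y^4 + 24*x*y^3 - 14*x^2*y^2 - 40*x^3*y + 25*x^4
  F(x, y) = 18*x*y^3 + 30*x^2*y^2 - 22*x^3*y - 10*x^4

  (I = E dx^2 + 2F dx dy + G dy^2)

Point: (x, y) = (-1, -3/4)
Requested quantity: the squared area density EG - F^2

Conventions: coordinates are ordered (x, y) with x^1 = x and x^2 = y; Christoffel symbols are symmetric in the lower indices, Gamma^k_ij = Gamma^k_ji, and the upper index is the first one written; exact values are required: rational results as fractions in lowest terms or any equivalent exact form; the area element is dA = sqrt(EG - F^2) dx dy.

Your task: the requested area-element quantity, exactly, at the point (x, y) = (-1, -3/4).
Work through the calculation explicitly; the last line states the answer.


E = 281/256, F = -65/32, G = 173/4; EG - F^2 = 11097/256

Answer: EG - F^2 = 11097/256


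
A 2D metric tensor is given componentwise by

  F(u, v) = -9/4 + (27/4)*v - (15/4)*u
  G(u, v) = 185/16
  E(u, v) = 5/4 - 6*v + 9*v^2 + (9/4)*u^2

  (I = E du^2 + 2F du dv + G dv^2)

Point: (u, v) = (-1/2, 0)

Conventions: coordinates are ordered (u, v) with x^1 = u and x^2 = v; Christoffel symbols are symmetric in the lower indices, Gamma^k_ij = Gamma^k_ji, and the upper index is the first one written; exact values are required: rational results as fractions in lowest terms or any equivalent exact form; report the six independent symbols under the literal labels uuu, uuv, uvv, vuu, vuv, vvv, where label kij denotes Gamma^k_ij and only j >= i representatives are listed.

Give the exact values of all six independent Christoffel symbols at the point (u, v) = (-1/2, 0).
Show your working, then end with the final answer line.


E = 29/16, F = -3/8, G = 185/16 at the point
E_u = -9/4, E_v = -6, F_u = -15/4, F_v = 27/4, G_u = 0, G_v = 0
EG - F^2 = 5329/256;  g^inv = (256/5329) * [[185/16, 3/8], [3/8, 29/16]]
first-kind symbols [ij,l] = (1/2)(d_i g_jl + d_j g_il - d_l g_ij): [uu,u] = E_u/2 = -9/8, [uu,v] = F_u - E_v/2 = -3/4, [uv,u] = E_v/2 = -3, [uv,v] = G_u/2 = 0, [vv,u] = F_v - G_u/2 = 27/4, [vv,v] = G_v/2 = 0
Gamma^u_ij = (G*[ij,u] - F*[ij,v])/(EG - F^2), Gamma^v_ij = (E*[ij,v] - F*[ij,u])/(EG - F^2)

Answer: Gamma_uuu = -3402/5329, Gamma_uuv = -8880/5329, Gamma_uvv = 19980/5329, Gamma_vuu = -456/5329, Gamma_vuv = -288/5329, Gamma_vvv = 648/5329


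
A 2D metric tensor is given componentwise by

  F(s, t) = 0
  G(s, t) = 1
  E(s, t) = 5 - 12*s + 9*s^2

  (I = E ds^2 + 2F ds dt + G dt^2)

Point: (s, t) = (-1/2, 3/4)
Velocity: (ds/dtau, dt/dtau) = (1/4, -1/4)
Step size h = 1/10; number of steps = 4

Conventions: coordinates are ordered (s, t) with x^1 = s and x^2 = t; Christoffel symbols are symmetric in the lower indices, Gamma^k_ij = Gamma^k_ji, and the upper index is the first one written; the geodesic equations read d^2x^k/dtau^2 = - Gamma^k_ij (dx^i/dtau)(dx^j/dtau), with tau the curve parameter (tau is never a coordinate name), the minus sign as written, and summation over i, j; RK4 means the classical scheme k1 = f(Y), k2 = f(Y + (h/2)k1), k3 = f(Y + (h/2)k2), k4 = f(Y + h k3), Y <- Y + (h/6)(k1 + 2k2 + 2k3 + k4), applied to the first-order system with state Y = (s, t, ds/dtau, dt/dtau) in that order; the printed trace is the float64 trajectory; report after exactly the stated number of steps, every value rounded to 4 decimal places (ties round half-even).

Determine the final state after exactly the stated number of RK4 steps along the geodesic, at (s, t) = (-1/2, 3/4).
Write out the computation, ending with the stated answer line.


f(Y) = (ds/dtau, dt/dtau, -Gamma^s_ij Y'^i Y'^j, -Gamma^t_ij Y'^i Y'^j) with the Gammas evaluated at the stage position; h = 0.100000; intermediate values shown to 6 dp
step 0: s = -0.5000, t = 0.7500, ds/dtau = 0.2500, dt/dtau = -0.2500
step 1:
  k1: at (s, t) = (-0.500000, 0.750000), (ds/dtau, dt/dtau) = (0.250000, -0.250000); Gamma_sss = -0.792453, Gamma_sst = 0.000000, Gamma_stt = 0.000000, Gamma_tss = 0.000000, Gamma_tst = 0.000000, Gamma_ttt = 0.000000; k1 = (0.250000, -0.250000, 0.049528, 0.000000)
  k2: at (s, t) = (-0.487500, 0.737500), (ds/dtau, dt/dtau) = (0.252476, -0.250000); Gamma_sss = -0.799721, Gamma_sst = 0.000000, Gamma_stt = 0.000000, Gamma_tss = 0.000000, Gamma_tst = 0.000000, Gamma_ttt = 0.000000; k2 = (0.252476, -0.250000, 0.050978, 0.000000)
  k3: at (s, t) = (-0.487376, 0.737500), (ds/dtau, dt/dtau) = (0.252549, -0.250000); Gamma_sss = -0.799794, Gamma_sst = 0.000000, Gamma_stt = 0.000000, Gamma_tss = 0.000000, Gamma_tst = 0.000000, Gamma_ttt = 0.000000; k3 = (0.252549, -0.250000, 0.051012, 0.000000)
  k4: at (s, t) = (-0.474745, 0.725000), (ds/dtau, dt/dtau) = (0.255101, -0.250000); Gamma_sss = -0.807261, Gamma_sst = 0.000000, Gamma_stt = 0.000000, Gamma_tss = 0.000000, Gamma_tst = 0.000000, Gamma_ttt = 0.000000; k4 = (0.255101, -0.250000, 0.052534, 0.000000)
  Y <- Y + (h/6)(k1 + 2k2 + 2k3 + k4): s = -0.4747, t = 0.7250, ds/dtau = 0.2551, dt/dtau = -0.2500
step 2:
  k1: at (s, t) = (-0.474747, 0.725000), (ds/dtau, dt/dtau) = (0.255101, -0.250000); Gamma_sss = -0.807259, Gamma_sst = 0.000000, Gamma_stt = 0.000000, Gamma_tss = 0.000000, Gamma_tst = 0.000000, Gamma_ttt = 0.000000; k1 = (0.255101, -0.250000, 0.052533, 0.000000)
  k2: at (s, t) = (-0.461992, 0.712500), (ds/dtau, dt/dtau) = (0.257727, -0.250000); Gamma_sss = -0.814927, Gamma_sst = 0.000000, Gamma_stt = 0.000000, Gamma_tss = 0.000000, Gamma_tst = 0.000000, Gamma_ttt = 0.000000; k2 = (0.257727, -0.250000, 0.054130, 0.000000)
  k3: at (s, t) = (-0.461861, 0.712500), (ds/dtau, dt/dtau) = (0.257807, -0.250000); Gamma_sss = -0.815006, Gamma_sst = 0.000000, Gamma_stt = 0.000000, Gamma_tss = 0.000000, Gamma_tst = 0.000000, Gamma_ttt = 0.000000; k3 = (0.257807, -0.250000, 0.054169, 0.000000)
  k4: at (s, t) = (-0.448967, 0.700000), (ds/dtau, dt/dtau) = (0.260518, -0.250000); Gamma_sss = -0.822891, Gamma_sst = 0.000000, Gamma_stt = 0.000000, Gamma_tss = 0.000000, Gamma_tst = 0.000000, Gamma_ttt = 0.000000; k4 = (0.260518, -0.250000, 0.055849, 0.000000)
  Y <- Y + (h/6)(k1 + 2k2 + 2k3 + k4): s = -0.4490, t = 0.7000, ds/dtau = 0.2605, dt/dtau = -0.2500
step 3:
  k1: at (s, t) = (-0.448969, 0.700000), (ds/dtau, dt/dtau) = (0.260517, -0.250000); Gamma_sss = -0.822889, Gamma_sst = 0.000000, Gamma_stt = 0.000000, Gamma_tss = 0.000000, Gamma_tst = 0.000000, Gamma_ttt = 0.000000; k1 = (0.260517, -0.250000, 0.055849, 0.000000)
  k2: at (s, t) = (-0.435943, 0.687500), (ds/dtau, dt/dtau) = (0.263309, -0.250000); Gamma_sss = -0.830992, Gamma_sst = 0.000000, Gamma_stt = 0.000000, Gamma_tss = 0.000000, Gamma_tst = 0.000000, Gamma_ttt = 0.000000; k2 = (0.263309, -0.250000, 0.057614, 0.000000)
  k3: at (s, t) = (-0.435804, 0.687500), (ds/dtau, dt/dtau) = (0.263398, -0.250000); Gamma_sss = -0.831080, Gamma_sst = 0.000000, Gamma_stt = 0.000000, Gamma_tss = 0.000000, Gamma_tst = 0.000000, Gamma_ttt = 0.000000; k3 = (0.263398, -0.250000, 0.057659, 0.000000)
  k4: at (s, t) = (-0.422630, 0.675000), (ds/dtau, dt/dtau) = (0.266283, -0.250000); Gamma_sss = -0.839420, Gamma_sst = 0.000000, Gamma_stt = 0.000000, Gamma_tss = 0.000000, Gamma_tst = 0.000000, Gamma_ttt = 0.000000; k4 = (0.266283, -0.250000, 0.059520, 0.000000)
  Y <- Y + (h/6)(k1 + 2k2 + 2k3 + k4): s = -0.4226, t = 0.6750, ds/dtau = 0.2663, dt/dtau = -0.2500
step 4:
  k1: at (s, t) = (-0.422632, 0.675000), (ds/dtau, dt/dtau) = (0.266282, -0.250000); Gamma_sss = -0.839418, Gamma_sst = 0.000000, Gamma_stt = 0.000000, Gamma_tss = 0.000000, Gamma_tst = 0.000000, Gamma_ttt = 0.000000; k1 = (0.266282, -0.250000, 0.059520, 0.000000)
  k2: at (s, t) = (-0.409318, 0.662500), (ds/dtau, dt/dtau) = (0.269258, -0.250000); Gamma_sss = -0.847997, Gamma_sst = 0.000000, Gamma_stt = 0.000000, Gamma_tss = 0.000000, Gamma_tst = 0.000000, Gamma_ttt = 0.000000; k2 = (0.269258, -0.250000, 0.061480, 0.000000)
  k3: at (s, t) = (-0.409170, 0.662500), (ds/dtau, dt/dtau) = (0.269356, -0.250000); Gamma_sss = -0.848094, Gamma_sst = 0.000000, Gamma_stt = 0.000000, Gamma_tss = 0.000000, Gamma_tst = 0.000000, Gamma_ttt = 0.000000; k3 = (0.269356, -0.250000, 0.061532, 0.000000)
  k4: at (s, t) = (-0.395697, 0.650000), (ds/dtau, dt/dtau) = (0.272435, -0.250000); Gamma_sss = -0.856933, Gamma_sst = 0.000000, Gamma_stt = 0.000000, Gamma_tss = 0.000000, Gamma_tst = 0.000000, Gamma_ttt = 0.000000; k4 = (0.272435, -0.250000, 0.063603, 0.000000)
  Y <- Y + (h/6)(k1 + 2k2 + 2k3 + k4): s = -0.3957, t = 0.6500, ds/dtau = 0.2724, dt/dtau = -0.2500

Answer: s = -0.3957, t = 0.6500, ds/dtau = 0.2724, dt/dtau = -0.2500


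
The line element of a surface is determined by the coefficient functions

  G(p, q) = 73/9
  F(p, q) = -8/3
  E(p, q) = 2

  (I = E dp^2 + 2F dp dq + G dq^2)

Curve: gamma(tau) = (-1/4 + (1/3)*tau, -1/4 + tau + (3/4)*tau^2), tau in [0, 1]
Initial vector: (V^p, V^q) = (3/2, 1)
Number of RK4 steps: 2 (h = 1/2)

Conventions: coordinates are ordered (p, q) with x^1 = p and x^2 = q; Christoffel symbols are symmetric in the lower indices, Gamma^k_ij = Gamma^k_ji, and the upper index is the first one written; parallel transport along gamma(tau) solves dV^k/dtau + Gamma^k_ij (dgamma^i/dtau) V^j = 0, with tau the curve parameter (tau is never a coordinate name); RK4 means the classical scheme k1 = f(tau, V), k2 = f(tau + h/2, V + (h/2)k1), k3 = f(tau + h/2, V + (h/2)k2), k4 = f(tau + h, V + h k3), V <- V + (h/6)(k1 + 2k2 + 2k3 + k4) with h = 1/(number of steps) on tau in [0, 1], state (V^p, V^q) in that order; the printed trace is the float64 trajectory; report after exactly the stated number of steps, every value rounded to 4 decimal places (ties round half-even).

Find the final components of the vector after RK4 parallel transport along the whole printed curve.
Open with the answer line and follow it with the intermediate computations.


Answer: V^p = 1.5000, V^q = 1.0000

gamma'(tau) = (1/3, 1 + (3/2)*tau); f(tau, V)^k = -Gamma^k_ij(gamma(tau)) gamma'^i(tau) V^j; h = 1/2; intermediate values shown to 6 dp
curve data and Christoffel symbols at the stage parameters:
  tau = 0.000000: gamma = (-0.250000, -0.250000), gamma' = (0.333333, 1.000000); Gamma_ppp = 0.000000, Gamma_ppq = 0.000000, Gamma_pqq = 0.000000, Gamma_qpp = 0.000000, Gamma_qpq = 0.000000, Gamma_qqq = 0.000000
  tau = 0.250000: gamma = (-0.166667, 0.046875), gamma' = (0.333333, 1.375000); Gamma_ppp = 0.000000, Gamma_ppq = 0.000000, Gamma_pqq = 0.000000, Gamma_qpp = 0.000000, Gamma_qpq = 0.000000, Gamma_qqq = 0.000000
  tau = 0.500000: gamma = (-0.083333, 0.437500), gamma' = (0.333333, 1.750000); Gamma_ppp = 0.000000, Gamma_ppq = 0.000000, Gamma_pqq = 0.000000, Gamma_qpp = 0.000000, Gamma_qpq = 0.000000, Gamma_qqq = 0.000000
  tau = 0.750000: gamma = (0.000000, 0.921875), gamma' = (0.333333, 2.125000); Gamma_ppp = 0.000000, Gamma_ppq = 0.000000, Gamma_pqq = 0.000000, Gamma_qpp = 0.000000, Gamma_qpq = 0.000000, Gamma_qqq = 0.000000
  tau = 1.000000: gamma = (0.083333, 1.500000), gamma' = (0.333333, 2.500000); Gamma_ppp = 0.000000, Gamma_ppq = 0.000000, Gamma_pqq = 0.000000, Gamma_qpp = 0.000000, Gamma_qpq = 0.000000, Gamma_qqq = 0.000000
step 0: V^p = 1.5000, V^q = 1.0000
step 1: k1 = (0.000000, 0.000000), k2 = (0.000000, 0.000000), k3 = (0.000000, 0.000000), k4 = (0.000000, 0.000000); V <- V + (h/6)(k1 + 2k2 + 2k3 + k4): V^p = 1.5000, V^q = 1.0000
step 2: k1 = (0.000000, 0.000000), k2 = (0.000000, 0.000000), k3 = (0.000000, 0.000000), k4 = (0.000000, 0.000000); V <- V + (h/6)(k1 + 2k2 + 2k3 + k4): V^p = 1.5000, V^q = 1.0000


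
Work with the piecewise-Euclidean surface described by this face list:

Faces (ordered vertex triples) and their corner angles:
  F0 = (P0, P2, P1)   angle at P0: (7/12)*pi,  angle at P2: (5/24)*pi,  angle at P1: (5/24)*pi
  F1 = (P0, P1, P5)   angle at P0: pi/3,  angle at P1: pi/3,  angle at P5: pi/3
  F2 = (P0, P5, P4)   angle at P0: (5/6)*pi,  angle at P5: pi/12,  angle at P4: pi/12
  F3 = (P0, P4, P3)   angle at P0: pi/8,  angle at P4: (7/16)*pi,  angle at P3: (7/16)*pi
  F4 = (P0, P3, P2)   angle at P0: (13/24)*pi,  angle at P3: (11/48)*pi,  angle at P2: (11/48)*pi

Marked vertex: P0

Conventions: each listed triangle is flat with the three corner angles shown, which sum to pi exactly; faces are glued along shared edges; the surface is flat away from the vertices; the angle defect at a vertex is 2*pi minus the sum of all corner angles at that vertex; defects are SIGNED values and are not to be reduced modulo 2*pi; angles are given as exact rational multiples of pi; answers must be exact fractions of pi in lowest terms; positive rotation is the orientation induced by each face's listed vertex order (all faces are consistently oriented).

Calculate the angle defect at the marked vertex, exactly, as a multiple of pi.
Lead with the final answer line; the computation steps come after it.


Answer: defect(P0) = (-5/12)*pi

Sum of corner angles at P0: (29/12)*pi
defect = 2*pi - (29/12)*pi


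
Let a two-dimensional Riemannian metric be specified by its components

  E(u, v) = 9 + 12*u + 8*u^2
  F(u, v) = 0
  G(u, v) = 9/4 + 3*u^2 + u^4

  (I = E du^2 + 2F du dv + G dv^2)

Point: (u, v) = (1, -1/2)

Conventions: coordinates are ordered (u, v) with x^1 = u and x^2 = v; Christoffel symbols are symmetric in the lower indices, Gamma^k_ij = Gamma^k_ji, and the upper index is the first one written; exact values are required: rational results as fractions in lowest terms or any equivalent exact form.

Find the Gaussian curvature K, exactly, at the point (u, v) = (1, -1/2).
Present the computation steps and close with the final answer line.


E = 29, F = 0, G = 25/4, EG - F^2 = 725/4 at the point
E_u = 28, E_v = 0, F_u = 0, F_v = 0, G_u = 10, G_v = 0
E_vv = 0, F_uv = 0, G_uu = 18
Apply the Brioschi formula K = (det M1 - det M2)/(EG - F^2)^2 over the derivative matrices of E, F, G.
M1 = [[-E_vv/2 + F_uv - G_uu/2, E_u/2, F_u - E_v/2], [F_v - G_u/2, E, F], [G_v/2, F, G]] = [[-9, 14, 0], [-5, 29, 0], [0, 0, 25/4]]; det M1 = -4775/4
M2 = [[0, E_v/2, G_u/2], [E_v/2, E, F], [G_u/2, F, G]] = [[0, 0, 5], [0, 29, 0], [5, 0, 25/4]]; det M2 = -725
det M1 - det M2 = -1875/4; K = -1875/4 / (725/4)^2 = -12/841

Answer: K = -12/841


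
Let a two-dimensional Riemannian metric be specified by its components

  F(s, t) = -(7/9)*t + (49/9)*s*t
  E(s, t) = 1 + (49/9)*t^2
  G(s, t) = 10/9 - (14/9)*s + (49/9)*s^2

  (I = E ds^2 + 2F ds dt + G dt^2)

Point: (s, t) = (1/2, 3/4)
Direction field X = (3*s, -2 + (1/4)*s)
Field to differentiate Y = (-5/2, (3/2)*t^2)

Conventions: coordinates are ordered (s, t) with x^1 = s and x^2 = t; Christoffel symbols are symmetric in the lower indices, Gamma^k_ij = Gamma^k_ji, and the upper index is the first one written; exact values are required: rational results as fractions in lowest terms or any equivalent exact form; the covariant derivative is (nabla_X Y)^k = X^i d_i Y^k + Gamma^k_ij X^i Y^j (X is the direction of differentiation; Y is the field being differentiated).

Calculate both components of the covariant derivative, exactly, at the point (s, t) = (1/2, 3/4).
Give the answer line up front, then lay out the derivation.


Answer: (nabla_X Y)^s = 56007/10960, (nabla_X Y)^t = -7827/4384

E = 65/16, F = 35/24, G = 61/36 at the point
E_s = 0, E_t = 49/6, F_s = 49/12, F_t = 35/18, G_s = 35/9, G_t = 0
EG - F^2 = 685/144;  g^inv = (144/685) * [[61/36, -35/24], [-35/24, 65/16]]
first-kind symbols [ij,l] = (1/2)(d_i g_jl + d_j g_il - d_l g_ij): [ss,s] = E_s/2 = 0, [ss,t] = F_s - E_t/2 = 0, [st,s] = E_t/2 = 49/12, [st,t] = G_s/2 = 35/18, [tt,s] = F_t - G_s/2 = 0, [tt,t] = G_t/2 = 0
Gamma^s_ij = (G*[ij,s] - F*[ij,t])/(EG - F^2), Gamma^t_ij = (E*[ij,t] - F*[ij,s])/(EG - F^2)
Gamma_sss = 0, Gamma_sst = 588/685, Gamma_stt = 0, Gamma_tss = 0, Gamma_tst = 56/137, Gamma_ttt = 0
X = (3/2, -15/8), Y = (-5/2, 27/32) at the point
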